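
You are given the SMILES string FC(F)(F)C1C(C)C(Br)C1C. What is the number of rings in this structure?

1

In SMILES, each pair of matching ring-closure digits denotes one ring-closing bond; the number of such bonds equals the number of independent rings.
Ring-closure bonds here: 1.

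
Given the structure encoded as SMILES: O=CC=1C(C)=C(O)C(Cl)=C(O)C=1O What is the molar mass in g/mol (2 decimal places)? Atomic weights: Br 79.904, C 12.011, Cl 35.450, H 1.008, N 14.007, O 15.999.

First, the molecular formula is C8H7ClO4 (counting implicit H from valence).
  C: 8 × 12.011 = 96.088
  Cl: 1 × 35.450 = 35.450
  H: 7 × 1.008 = 7.056
  O: 4 × 15.999 = 63.996
Sum: 8×12.011 + 1×35.450 + 7×1.008 + 4×15.999 = 202.590 → 202.59 g/mol.

202.59 g/mol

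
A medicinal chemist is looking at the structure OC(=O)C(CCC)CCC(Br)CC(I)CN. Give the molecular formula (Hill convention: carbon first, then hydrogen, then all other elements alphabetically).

C11H21BrINO2

Walk through each heavy atom and fill implicit hydrogens from standard valence (C 4, N 3, O 2, S 2, halogen 1):
  atom 1: O, bond orders sum to 1 (valence 2) → 1 H
  atom 2: C, bond orders sum to 4 (valence 4) → 0 H
  atom 3: O, bond orders sum to 2 (valence 2) → 0 H
  atom 4: C, bond orders sum to 3 (valence 4) → 1 H
  atom 5: C, bond orders sum to 2 (valence 4) → 2 H
  atom 6: C, bond orders sum to 2 (valence 4) → 2 H
  atom 7: C, bond orders sum to 1 (valence 4) → 3 H
  atom 8: C, bond orders sum to 2 (valence 4) → 2 H
  atom 9: C, bond orders sum to 2 (valence 4) → 2 H
  atom 10: C, bond orders sum to 3 (valence 4) → 1 H
  atom 11: Br (halogen, monovalent) → 0 H
  atom 12: C, bond orders sum to 2 (valence 4) → 2 H
  atom 13: C, bond orders sum to 3 (valence 4) → 1 H
  atom 14: I (halogen, monovalent) → 0 H
  atom 15: C, bond orders sum to 2 (valence 4) → 2 H
  atom 16: N, bond orders sum to 1 (valence 3) → 2 H
Totals → C:11, H:21, Br:1, I:1, N:1, O:2.
In Hill order: C11H21BrINO2.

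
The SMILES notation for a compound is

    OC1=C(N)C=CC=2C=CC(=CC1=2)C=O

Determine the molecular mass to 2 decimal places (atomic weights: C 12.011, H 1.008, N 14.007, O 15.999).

First, the molecular formula is C11H9NO2 (counting implicit H from valence).
  C: 11 × 12.011 = 132.121
  H: 9 × 1.008 = 9.072
  N: 1 × 14.007 = 14.007
  O: 2 × 15.999 = 31.998
Sum: 11×12.011 + 9×1.008 + 1×14.007 + 2×15.999 = 187.198 → 187.20 g/mol.

187.20 g/mol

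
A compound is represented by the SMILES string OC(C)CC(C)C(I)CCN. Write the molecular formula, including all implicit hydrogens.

C8H18INO

Walk through each heavy atom and fill implicit hydrogens from standard valence (C 4, N 3, O 2, S 2, halogen 1):
  atom 1: O, bond orders sum to 1 (valence 2) → 1 H
  atom 2: C, bond orders sum to 3 (valence 4) → 1 H
  atom 3: C, bond orders sum to 1 (valence 4) → 3 H
  atom 4: C, bond orders sum to 2 (valence 4) → 2 H
  atom 5: C, bond orders sum to 3 (valence 4) → 1 H
  atom 6: C, bond orders sum to 1 (valence 4) → 3 H
  atom 7: C, bond orders sum to 3 (valence 4) → 1 H
  atom 8: I (halogen, monovalent) → 0 H
  atom 9: C, bond orders sum to 2 (valence 4) → 2 H
  atom 10: C, bond orders sum to 2 (valence 4) → 2 H
  atom 11: N, bond orders sum to 1 (valence 3) → 2 H
Totals → C:8, H:18, I:1, N:1, O:1.
In Hill order: C8H18INO.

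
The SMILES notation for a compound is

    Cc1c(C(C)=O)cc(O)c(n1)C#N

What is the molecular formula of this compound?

C9H8N2O2

Walk through each heavy atom and fill implicit hydrogens from standard valence (C 4, N 3, O 2, S 2, halogen 1); for lowercase aromatic atoms, an aromatic c carries 1 H when it has two neighbours and 0 H with three, and aromatic n carries 0 H:
  atom 1: C, bond orders sum to 1 (valence 4) → 3 H
  atom 2: aromatic c, 3 neighbours → 0 H
  atom 3: aromatic c, 3 neighbours → 0 H
  atom 4: C, bond orders sum to 4 (valence 4) → 0 H
  atom 5: C, bond orders sum to 1 (valence 4) → 3 H
  atom 6: O, bond orders sum to 2 (valence 2) → 0 H
  atom 7: aromatic c, 2 neighbours → 1 H
  atom 8: aromatic c, 3 neighbours → 0 H
  atom 9: O, bond orders sum to 1 (valence 2) → 1 H
  atom 10: aromatic c, 3 neighbours → 0 H
  atom 11: aromatic n, 2 neighbours → 0 H
  atom 12: C, bond orders sum to 4 (valence 4) → 0 H
  atom 13: N, bond orders sum to 3 (valence 3) → 0 H
Totals → C:9, H:8, N:2, O:2.
In Hill order: C9H8N2O2.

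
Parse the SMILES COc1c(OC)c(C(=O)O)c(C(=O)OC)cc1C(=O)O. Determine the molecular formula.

C12H12O8

Walk through each heavy atom and fill implicit hydrogens from standard valence (C 4, N 3, O 2, S 2, halogen 1); for lowercase aromatic atoms, an aromatic c carries 1 H when it has two neighbours and 0 H with three, and aromatic n carries 0 H:
  atom 1: C, bond orders sum to 1 (valence 4) → 3 H
  atom 2: O, bond orders sum to 2 (valence 2) → 0 H
  atom 3: aromatic c, 3 neighbours → 0 H
  atom 4: aromatic c, 3 neighbours → 0 H
  atom 5: O, bond orders sum to 2 (valence 2) → 0 H
  atom 6: C, bond orders sum to 1 (valence 4) → 3 H
  atom 7: aromatic c, 3 neighbours → 0 H
  atom 8: C, bond orders sum to 4 (valence 4) → 0 H
  atom 9: O, bond orders sum to 2 (valence 2) → 0 H
  atom 10: O, bond orders sum to 1 (valence 2) → 1 H
  atom 11: aromatic c, 3 neighbours → 0 H
  atom 12: C, bond orders sum to 4 (valence 4) → 0 H
  atom 13: O, bond orders sum to 2 (valence 2) → 0 H
  atom 14: O, bond orders sum to 2 (valence 2) → 0 H
  atom 15: C, bond orders sum to 1 (valence 4) → 3 H
  atom 16: aromatic c, 2 neighbours → 1 H
  atom 17: aromatic c, 3 neighbours → 0 H
  atom 18: C, bond orders sum to 4 (valence 4) → 0 H
  atom 19: O, bond orders sum to 2 (valence 2) → 0 H
  atom 20: O, bond orders sum to 1 (valence 2) → 1 H
Totals → C:12, H:12, O:8.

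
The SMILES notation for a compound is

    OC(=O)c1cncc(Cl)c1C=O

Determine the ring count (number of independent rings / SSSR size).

In SMILES, each pair of matching ring-closure digits denotes one ring-closing bond; the number of such bonds equals the number of independent rings.
Ring-closure bonds here: 1.

1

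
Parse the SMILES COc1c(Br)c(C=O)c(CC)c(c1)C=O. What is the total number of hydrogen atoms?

11

Walk through each heavy atom and fill implicit hydrogens from standard valence (C 4, N 3, O 2, S 2, halogen 1); for lowercase aromatic atoms, an aromatic c carries 1 H when it has two neighbours and 0 H with three, and aromatic n carries 0 H:
  atom 1: C, bond orders sum to 1 (valence 4) → 3 H
  atom 2: O, bond orders sum to 2 (valence 2) → 0 H
  atom 3: aromatic c, 3 neighbours → 0 H
  atom 4: aromatic c, 3 neighbours → 0 H
  atom 5: Br (halogen, monovalent) → 0 H
  atom 6: aromatic c, 3 neighbours → 0 H
  atom 7: C, bond orders sum to 3 (valence 4) → 1 H
  atom 8: O, bond orders sum to 2 (valence 2) → 0 H
  atom 9: aromatic c, 3 neighbours → 0 H
  atom 10: C, bond orders sum to 2 (valence 4) → 2 H
  atom 11: C, bond orders sum to 1 (valence 4) → 3 H
  atom 12: aromatic c, 3 neighbours → 0 H
  atom 13: aromatic c, 2 neighbours → 1 H
  atom 14: C, bond orders sum to 3 (valence 4) → 1 H
  atom 15: O, bond orders sum to 2 (valence 2) → 0 H
Total hydrogens: 11.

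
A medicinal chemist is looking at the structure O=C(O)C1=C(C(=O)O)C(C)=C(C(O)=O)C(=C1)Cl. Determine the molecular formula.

Walk through each heavy atom and fill implicit hydrogens from standard valence (C 4, N 3, O 2, S 2, halogen 1):
  atom 1: O, bond orders sum to 2 (valence 2) → 0 H
  atom 2: C, bond orders sum to 4 (valence 4) → 0 H
  atom 3: O, bond orders sum to 1 (valence 2) → 1 H
  atom 4: C, bond orders sum to 4 (valence 4) → 0 H
  atom 5: C, bond orders sum to 4 (valence 4) → 0 H
  atom 6: C, bond orders sum to 4 (valence 4) → 0 H
  atom 7: O, bond orders sum to 2 (valence 2) → 0 H
  atom 8: O, bond orders sum to 1 (valence 2) → 1 H
  atom 9: C, bond orders sum to 4 (valence 4) → 0 H
  atom 10: C, bond orders sum to 1 (valence 4) → 3 H
  atom 11: C, bond orders sum to 4 (valence 4) → 0 H
  atom 12: C, bond orders sum to 4 (valence 4) → 0 H
  atom 13: O, bond orders sum to 1 (valence 2) → 1 H
  atom 14: O, bond orders sum to 2 (valence 2) → 0 H
  atom 15: C, bond orders sum to 4 (valence 4) → 0 H
  atom 16: C, bond orders sum to 3 (valence 4) → 1 H
  atom 17: Cl (halogen, monovalent) → 0 H
Totals → C:10, H:7, Cl:1, O:6.
In Hill order: C10H7ClO6.

C10H7ClO6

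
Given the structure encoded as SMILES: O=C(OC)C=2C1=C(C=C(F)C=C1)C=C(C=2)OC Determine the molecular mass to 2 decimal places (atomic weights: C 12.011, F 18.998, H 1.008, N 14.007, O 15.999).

234.23 g/mol

First, the molecular formula is C13H11FO3 (counting implicit H from valence).
  C: 13 × 12.011 = 156.143
  F: 1 × 18.998 = 18.998
  H: 11 × 1.008 = 11.088
  O: 3 × 15.999 = 47.997
Sum: 13×12.011 + 1×18.998 + 11×1.008 + 3×15.999 = 234.226 → 234.23 g/mol.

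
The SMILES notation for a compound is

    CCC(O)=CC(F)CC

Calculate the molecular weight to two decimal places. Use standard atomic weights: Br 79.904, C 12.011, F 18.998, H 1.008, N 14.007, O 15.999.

First, the molecular formula is C7H13FO (counting implicit H from valence).
  C: 7 × 12.011 = 84.077
  F: 1 × 18.998 = 18.998
  H: 13 × 1.008 = 13.104
  O: 1 × 15.999 = 15.999
Sum: 7×12.011 + 1×18.998 + 13×1.008 + 1×15.999 = 132.178 → 132.18 g/mol.

132.18 g/mol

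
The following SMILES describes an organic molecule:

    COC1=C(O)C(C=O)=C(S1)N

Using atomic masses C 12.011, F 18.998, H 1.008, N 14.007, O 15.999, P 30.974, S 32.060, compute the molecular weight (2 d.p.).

173.19 g/mol

First, the molecular formula is C6H7NO3S (counting implicit H from valence).
  C: 6 × 12.011 = 72.066
  H: 7 × 1.008 = 7.056
  N: 1 × 14.007 = 14.007
  O: 3 × 15.999 = 47.997
  S: 1 × 32.060 = 32.060
Sum: 6×12.011 + 7×1.008 + 1×14.007 + 3×15.999 + 1×32.060 = 173.186 → 173.19 g/mol.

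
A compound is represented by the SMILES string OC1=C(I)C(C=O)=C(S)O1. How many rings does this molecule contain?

In SMILES, each pair of matching ring-closure digits denotes one ring-closing bond; the number of such bonds equals the number of independent rings.
Ring-closure bonds here: 1.

1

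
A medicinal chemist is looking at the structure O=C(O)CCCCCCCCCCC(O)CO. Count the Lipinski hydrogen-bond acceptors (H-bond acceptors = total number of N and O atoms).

N atoms: 0; O atoms: 4.
Lipinski HBA = 0 + 4 = 4.

4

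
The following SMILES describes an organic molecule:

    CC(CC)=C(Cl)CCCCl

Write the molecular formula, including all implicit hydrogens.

C8H14Cl2

Walk through each heavy atom and fill implicit hydrogens from standard valence (C 4, N 3, O 2, S 2, halogen 1):
  atom 1: C, bond orders sum to 1 (valence 4) → 3 H
  atom 2: C, bond orders sum to 4 (valence 4) → 0 H
  atom 3: C, bond orders sum to 2 (valence 4) → 2 H
  atom 4: C, bond orders sum to 1 (valence 4) → 3 H
  atom 5: C, bond orders sum to 4 (valence 4) → 0 H
  atom 6: Cl (halogen, monovalent) → 0 H
  atom 7: C, bond orders sum to 2 (valence 4) → 2 H
  atom 8: C, bond orders sum to 2 (valence 4) → 2 H
  atom 9: C, bond orders sum to 2 (valence 4) → 2 H
  atom 10: Cl (halogen, monovalent) → 0 H
Totals → C:8, H:14, Cl:2.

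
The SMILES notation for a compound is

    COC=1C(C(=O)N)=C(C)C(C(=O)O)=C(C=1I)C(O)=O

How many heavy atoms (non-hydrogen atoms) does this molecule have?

19

Every atom symbol written in the SMILES (organic subset) is one heavy atom; implicit H are not written.
Heavy atoms by element → C:11, I:1, N:1, O:6.
Total: 19.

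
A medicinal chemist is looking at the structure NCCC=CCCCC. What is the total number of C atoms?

Count every carbon token in the SMILES (each C, including those in ring-closure positions and inside branches).
Carbon count: 8.

8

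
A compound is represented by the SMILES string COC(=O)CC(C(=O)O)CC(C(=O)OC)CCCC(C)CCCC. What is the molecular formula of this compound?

Walk through each heavy atom and fill implicit hydrogens from standard valence (C 4, N 3, O 2, S 2, halogen 1):
  atom 1: C, bond orders sum to 1 (valence 4) → 3 H
  atom 2: O, bond orders sum to 2 (valence 2) → 0 H
  atom 3: C, bond orders sum to 4 (valence 4) → 0 H
  atom 4: O, bond orders sum to 2 (valence 2) → 0 H
  atom 5: C, bond orders sum to 2 (valence 4) → 2 H
  atom 6: C, bond orders sum to 3 (valence 4) → 1 H
  atom 7: C, bond orders sum to 4 (valence 4) → 0 H
  atom 8: O, bond orders sum to 2 (valence 2) → 0 H
  atom 9: O, bond orders sum to 1 (valence 2) → 1 H
  atom 10: C, bond orders sum to 2 (valence 4) → 2 H
  atom 11: C, bond orders sum to 3 (valence 4) → 1 H
  atom 12: C, bond orders sum to 4 (valence 4) → 0 H
  atom 13: O, bond orders sum to 2 (valence 2) → 0 H
  atom 14: O, bond orders sum to 2 (valence 2) → 0 H
  atom 15: C, bond orders sum to 1 (valence 4) → 3 H
  atom 16: C, bond orders sum to 2 (valence 4) → 2 H
  atom 17: C, bond orders sum to 2 (valence 4) → 2 H
  atom 18: C, bond orders sum to 2 (valence 4) → 2 H
  atom 19: C, bond orders sum to 3 (valence 4) → 1 H
  atom 20: C, bond orders sum to 1 (valence 4) → 3 H
  atom 21: C, bond orders sum to 2 (valence 4) → 2 H
  atom 22: C, bond orders sum to 2 (valence 4) → 2 H
  atom 23: C, bond orders sum to 2 (valence 4) → 2 H
  atom 24: C, bond orders sum to 1 (valence 4) → 3 H
Totals → C:18, H:32, O:6.
In Hill order: C18H32O6.

C18H32O6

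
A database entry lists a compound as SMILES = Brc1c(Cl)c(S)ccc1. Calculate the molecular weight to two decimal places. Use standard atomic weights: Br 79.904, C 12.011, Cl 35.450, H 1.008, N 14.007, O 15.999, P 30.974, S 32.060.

First, the molecular formula is C6H4BrClS (counting implicit H from valence).
  Br: 1 × 79.904 = 79.904
  C: 6 × 12.011 = 72.066
  Cl: 1 × 35.450 = 35.450
  H: 4 × 1.008 = 4.032
  S: 1 × 32.060 = 32.060
Sum: 1×79.904 + 6×12.011 + 1×35.450 + 4×1.008 + 1×32.060 = 223.512 → 223.51 g/mol.

223.51 g/mol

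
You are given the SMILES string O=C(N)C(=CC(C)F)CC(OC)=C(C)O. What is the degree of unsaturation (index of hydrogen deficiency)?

Degree of unsaturation = (number of rings) + (number of π bonds).
Ring closures in the SMILES: 0.
π bonds: 3 double bonds (each 1 DoU) → 3 DoU from unsaturation.
Total DoU = 0 + 3 = 3.

3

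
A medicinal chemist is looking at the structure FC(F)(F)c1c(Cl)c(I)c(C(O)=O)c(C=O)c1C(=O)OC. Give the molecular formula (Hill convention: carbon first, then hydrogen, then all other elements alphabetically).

Walk through each heavy atom and fill implicit hydrogens from standard valence (C 4, N 3, O 2, S 2, halogen 1); for lowercase aromatic atoms, an aromatic c carries 1 H when it has two neighbours and 0 H with three, and aromatic n carries 0 H:
  atom 1: F (halogen, monovalent) → 0 H
  atom 2: C, bond orders sum to 4 (valence 4) → 0 H
  atom 3: F (halogen, monovalent) → 0 H
  atom 4: F (halogen, monovalent) → 0 H
  atom 5: aromatic c, 3 neighbours → 0 H
  atom 6: aromatic c, 3 neighbours → 0 H
  atom 7: Cl (halogen, monovalent) → 0 H
  atom 8: aromatic c, 3 neighbours → 0 H
  atom 9: I (halogen, monovalent) → 0 H
  atom 10: aromatic c, 3 neighbours → 0 H
  atom 11: C, bond orders sum to 4 (valence 4) → 0 H
  atom 12: O, bond orders sum to 1 (valence 2) → 1 H
  atom 13: O, bond orders sum to 2 (valence 2) → 0 H
  atom 14: aromatic c, 3 neighbours → 0 H
  atom 15: C, bond orders sum to 3 (valence 4) → 1 H
  atom 16: O, bond orders sum to 2 (valence 2) → 0 H
  atom 17: aromatic c, 3 neighbours → 0 H
  atom 18: C, bond orders sum to 4 (valence 4) → 0 H
  atom 19: O, bond orders sum to 2 (valence 2) → 0 H
  atom 20: O, bond orders sum to 2 (valence 2) → 0 H
  atom 21: C, bond orders sum to 1 (valence 4) → 3 H
Totals → C:11, H:5, Cl:1, F:3, I:1, O:5.
In Hill order: C11H5ClF3IO5.

C11H5ClF3IO5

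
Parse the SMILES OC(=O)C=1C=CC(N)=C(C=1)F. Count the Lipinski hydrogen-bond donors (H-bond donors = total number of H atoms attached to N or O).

3

Donors: find every N or O and count the H atoms it carries.
  atom 1 (O): bond orders sum to 1 → 1 H
  atom 3 (O): bond orders sum to 2 → 0 H
  atom 8 (N): bond orders sum to 1 → 2 H
Lipinski HBD = 3.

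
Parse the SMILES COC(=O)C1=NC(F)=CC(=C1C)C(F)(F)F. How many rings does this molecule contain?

In SMILES, each pair of matching ring-closure digits denotes one ring-closing bond; the number of such bonds equals the number of independent rings.
Ring-closure bonds here: 1.

1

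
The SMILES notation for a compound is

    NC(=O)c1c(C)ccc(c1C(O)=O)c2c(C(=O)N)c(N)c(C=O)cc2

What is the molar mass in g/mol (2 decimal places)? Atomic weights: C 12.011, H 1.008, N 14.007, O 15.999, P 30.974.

First, the molecular formula is C17H15N3O5 (counting implicit H from valence).
  C: 17 × 12.011 = 204.187
  H: 15 × 1.008 = 15.120
  N: 3 × 14.007 = 42.021
  O: 5 × 15.999 = 79.995
Sum: 17×12.011 + 15×1.008 + 3×14.007 + 5×15.999 = 341.323 → 341.32 g/mol.

341.32 g/mol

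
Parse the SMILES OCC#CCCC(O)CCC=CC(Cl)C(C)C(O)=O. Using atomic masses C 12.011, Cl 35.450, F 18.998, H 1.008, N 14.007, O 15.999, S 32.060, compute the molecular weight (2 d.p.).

First, the molecular formula is C14H21ClO4 (counting implicit H from valence).
  C: 14 × 12.011 = 168.154
  Cl: 1 × 35.450 = 35.450
  H: 21 × 1.008 = 21.168
  O: 4 × 15.999 = 63.996
Sum: 14×12.011 + 1×35.450 + 21×1.008 + 4×15.999 = 288.768 → 288.77 g/mol.

288.77 g/mol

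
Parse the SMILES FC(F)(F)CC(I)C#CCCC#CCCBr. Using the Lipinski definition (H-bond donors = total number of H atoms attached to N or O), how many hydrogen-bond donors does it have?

Donors: find every N or O and count the H atoms it carries.
  (no N or O atoms present)
Lipinski HBD = 0.

0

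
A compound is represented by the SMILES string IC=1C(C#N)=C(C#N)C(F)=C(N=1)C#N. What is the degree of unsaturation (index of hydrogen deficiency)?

10

Molecular formula: C8FIN4.
DoU = (2C + 2 + N − H − X) / 2, where X is the halogen count and O/S are ignored.
    = (2·8 + 2 + 4 − 0 − 2) / 2 = 20 / 2 = 10.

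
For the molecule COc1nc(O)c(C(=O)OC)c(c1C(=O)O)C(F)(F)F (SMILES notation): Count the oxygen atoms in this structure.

Scan the SMILES for O atoms (remember two-letter symbols like Cl and Br are single atoms).
Oxygen count: 6.

6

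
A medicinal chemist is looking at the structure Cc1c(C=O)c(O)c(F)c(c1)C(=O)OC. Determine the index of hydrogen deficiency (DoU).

6

Molecular formula: C10H9FO4.
DoU = (2C + 2 + N − H − X) / 2, where X is the halogen count and O/S are ignored.
    = (2·10 + 2 + 0 − 9 − 1) / 2 = 12 / 2 = 6.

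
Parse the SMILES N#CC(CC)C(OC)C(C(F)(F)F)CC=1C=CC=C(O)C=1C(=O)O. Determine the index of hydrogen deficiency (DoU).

7

Degree of unsaturation = (number of rings) + (number of π bonds).
Ring closures in the SMILES: 1.
π bonds: 4 double bonds (each 1 DoU), 1 triple bond (each 2 DoU) → 6 DoU from unsaturation.
Total DoU = 1 + 6 = 7.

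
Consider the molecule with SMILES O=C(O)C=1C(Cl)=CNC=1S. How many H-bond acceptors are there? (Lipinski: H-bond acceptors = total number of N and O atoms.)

N atoms: 1; O atoms: 2.
Lipinski HBA = 1 + 2 = 3.

3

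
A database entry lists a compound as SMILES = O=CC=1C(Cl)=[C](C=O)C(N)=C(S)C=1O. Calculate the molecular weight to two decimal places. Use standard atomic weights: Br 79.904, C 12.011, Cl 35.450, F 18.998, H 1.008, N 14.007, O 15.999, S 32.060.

231.65 g/mol

First, the molecular formula is C8H6ClNO3S (counting implicit H from valence).
  C: 8 × 12.011 = 96.088
  Cl: 1 × 35.450 = 35.450
  H: 6 × 1.008 = 6.048
  N: 1 × 14.007 = 14.007
  O: 3 × 15.999 = 47.997
  S: 1 × 32.060 = 32.060
Sum: 8×12.011 + 1×35.450 + 6×1.008 + 1×14.007 + 3×15.999 + 1×32.060 = 231.650 → 231.65 g/mol.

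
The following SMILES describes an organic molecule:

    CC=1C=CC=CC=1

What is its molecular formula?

Walk through each heavy atom and fill implicit hydrogens from standard valence (C 4, N 3, O 2, S 2, halogen 1):
  atom 1: C, bond orders sum to 1 (valence 4) → 3 H
  atom 2: C, bond orders sum to 4 (valence 4) → 0 H
  atom 3: C, bond orders sum to 3 (valence 4) → 1 H
  atom 4: C, bond orders sum to 3 (valence 4) → 1 H
  atom 5: C, bond orders sum to 3 (valence 4) → 1 H
  atom 6: C, bond orders sum to 3 (valence 4) → 1 H
  atom 7: C, bond orders sum to 3 (valence 4) → 1 H
Totals → C:7, H:8.
In Hill order: C7H8.

C7H8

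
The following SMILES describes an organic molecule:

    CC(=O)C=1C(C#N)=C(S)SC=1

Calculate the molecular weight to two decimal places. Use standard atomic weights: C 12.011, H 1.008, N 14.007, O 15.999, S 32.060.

183.24 g/mol

First, the molecular formula is C7H5NOS2 (counting implicit H from valence).
  C: 7 × 12.011 = 84.077
  H: 5 × 1.008 = 5.040
  N: 1 × 14.007 = 14.007
  O: 1 × 15.999 = 15.999
  S: 2 × 32.060 = 64.120
Sum: 7×12.011 + 5×1.008 + 1×14.007 + 1×15.999 + 2×32.060 = 183.243 → 183.24 g/mol.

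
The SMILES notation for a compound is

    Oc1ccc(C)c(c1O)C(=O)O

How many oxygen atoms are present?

Scan the SMILES for O atoms (remember two-letter symbols like Cl and Br are single atoms).
Oxygen count: 4.

4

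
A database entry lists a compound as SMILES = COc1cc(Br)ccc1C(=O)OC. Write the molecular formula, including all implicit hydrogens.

C9H9BrO3

Walk through each heavy atom and fill implicit hydrogens from standard valence (C 4, N 3, O 2, S 2, halogen 1); for lowercase aromatic atoms, an aromatic c carries 1 H when it has two neighbours and 0 H with three, and aromatic n carries 0 H:
  atom 1: C, bond orders sum to 1 (valence 4) → 3 H
  atom 2: O, bond orders sum to 2 (valence 2) → 0 H
  atom 3: aromatic c, 3 neighbours → 0 H
  atom 4: aromatic c, 2 neighbours → 1 H
  atom 5: aromatic c, 3 neighbours → 0 H
  atom 6: Br (halogen, monovalent) → 0 H
  atom 7: aromatic c, 2 neighbours → 1 H
  atom 8: aromatic c, 2 neighbours → 1 H
  atom 9: aromatic c, 3 neighbours → 0 H
  atom 10: C, bond orders sum to 4 (valence 4) → 0 H
  atom 11: O, bond orders sum to 2 (valence 2) → 0 H
  atom 12: O, bond orders sum to 2 (valence 2) → 0 H
  atom 13: C, bond orders sum to 1 (valence 4) → 3 H
Totals → C:9, H:9, Br:1, O:3.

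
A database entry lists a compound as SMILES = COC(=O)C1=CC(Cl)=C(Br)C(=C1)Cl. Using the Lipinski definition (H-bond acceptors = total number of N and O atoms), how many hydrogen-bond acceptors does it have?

2

N atoms: 0; O atoms: 2.
Lipinski HBA = 0 + 2 = 2.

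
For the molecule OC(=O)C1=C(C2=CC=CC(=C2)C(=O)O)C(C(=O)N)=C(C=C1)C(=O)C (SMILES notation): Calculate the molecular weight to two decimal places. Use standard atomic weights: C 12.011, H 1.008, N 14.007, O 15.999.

327.29 g/mol

First, the molecular formula is C17H13NO6 (counting implicit H from valence).
  C: 17 × 12.011 = 204.187
  H: 13 × 1.008 = 13.104
  N: 1 × 14.007 = 14.007
  O: 6 × 15.999 = 95.994
Sum: 17×12.011 + 13×1.008 + 1×14.007 + 6×15.999 = 327.292 → 327.29 g/mol.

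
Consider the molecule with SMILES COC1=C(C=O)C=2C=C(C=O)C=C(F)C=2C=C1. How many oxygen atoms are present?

Scan the SMILES for O atoms (remember two-letter symbols like Cl and Br are single atoms).
Oxygen count: 3.

3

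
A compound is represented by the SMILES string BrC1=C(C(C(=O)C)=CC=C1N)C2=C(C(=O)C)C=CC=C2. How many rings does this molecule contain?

In SMILES, each pair of matching ring-closure digits denotes one ring-closing bond; the number of such bonds equals the number of independent rings.
Ring-closure bonds here: 2.

2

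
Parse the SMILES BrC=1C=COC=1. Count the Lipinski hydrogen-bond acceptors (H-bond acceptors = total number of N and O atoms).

1

N atoms: 0; O atoms: 1.
Lipinski HBA = 0 + 1 = 1.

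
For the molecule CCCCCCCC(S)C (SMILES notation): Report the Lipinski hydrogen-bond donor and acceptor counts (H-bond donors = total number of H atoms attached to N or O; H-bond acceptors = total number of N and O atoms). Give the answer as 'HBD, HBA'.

Donors: find every N or O and count the H atoms it carries.
  (no N or O atoms present)
Lipinski HBD = 0.
Acceptors: N atoms = 0, O atoms = 0 → HBA = 0.

0, 0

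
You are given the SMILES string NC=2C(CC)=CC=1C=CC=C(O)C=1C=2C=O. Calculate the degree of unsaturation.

8

Degree of unsaturation = (number of rings) + (number of π bonds).
Ring closures in the SMILES: 2.
π bonds: 6 double bonds (each 1 DoU) → 6 DoU from unsaturation.
Total DoU = 2 + 6 = 8.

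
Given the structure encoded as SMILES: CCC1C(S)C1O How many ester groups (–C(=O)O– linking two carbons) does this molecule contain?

0

Scan the SMILES for the ester motif — none present.
Groups that are present: 1 hydroxyl, 1 thiol.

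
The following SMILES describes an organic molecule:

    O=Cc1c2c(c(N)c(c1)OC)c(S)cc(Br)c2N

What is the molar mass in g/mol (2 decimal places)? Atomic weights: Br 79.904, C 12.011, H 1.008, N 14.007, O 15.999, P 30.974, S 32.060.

327.20 g/mol

First, the molecular formula is C12H11BrN2O2S (counting implicit H from valence).
  Br: 1 × 79.904 = 79.904
  C: 12 × 12.011 = 144.132
  H: 11 × 1.008 = 11.088
  N: 2 × 14.007 = 28.014
  O: 2 × 15.999 = 31.998
  S: 1 × 32.060 = 32.060
Sum: 1×79.904 + 12×12.011 + 11×1.008 + 2×14.007 + 2×15.999 + 1×32.060 = 327.196 → 327.20 g/mol.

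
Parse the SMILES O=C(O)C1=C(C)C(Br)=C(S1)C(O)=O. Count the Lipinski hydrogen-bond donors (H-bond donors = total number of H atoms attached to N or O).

2

Donors: find every N or O and count the H atoms it carries.
  atom 1 (O): bond orders sum to 2 → 0 H
  atom 3 (O): bond orders sum to 1 → 1 H
  atom 12 (O): bond orders sum to 1 → 1 H
  atom 13 (O): bond orders sum to 2 → 0 H
Lipinski HBD = 2.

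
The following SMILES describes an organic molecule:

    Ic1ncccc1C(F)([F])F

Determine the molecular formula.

Walk through each heavy atom and fill implicit hydrogens from standard valence (C 4, N 3, O 2, S 2, halogen 1); for lowercase aromatic atoms, an aromatic c carries 1 H when it has two neighbours and 0 H with three, and aromatic n carries 0 H:
  atom 1: I (halogen, monovalent) → 0 H
  atom 2: aromatic c, 3 neighbours → 0 H
  atom 3: aromatic n, 2 neighbours → 0 H
  atom 4: aromatic c, 2 neighbours → 1 H
  atom 5: aromatic c, 2 neighbours → 1 H
  atom 6: aromatic c, 2 neighbours → 1 H
  atom 7: aromatic c, 3 neighbours → 0 H
  atom 8: C, bond orders sum to 4 (valence 4) → 0 H
  atom 9: F (halogen, monovalent) → 0 H
  atom 10: F with explicit H count 0
  atom 11: F (halogen, monovalent) → 0 H
Totals → C:6, H:3, F:3, I:1, N:1.

C6H3F3IN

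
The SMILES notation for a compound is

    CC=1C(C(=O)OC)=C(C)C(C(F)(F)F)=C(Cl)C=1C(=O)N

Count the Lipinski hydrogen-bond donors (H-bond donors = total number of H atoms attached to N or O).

2

Donors: find every N or O and count the H atoms it carries.
  atom 5 (O): bond orders sum to 2 → 0 H
  atom 6 (O): bond orders sum to 2 → 0 H
  atom 19 (O): bond orders sum to 2 → 0 H
  atom 20 (N): bond orders sum to 1 → 2 H
Lipinski HBD = 2.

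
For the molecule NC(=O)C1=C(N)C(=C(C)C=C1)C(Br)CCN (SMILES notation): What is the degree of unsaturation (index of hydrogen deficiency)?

Degree of unsaturation = (number of rings) + (number of π bonds).
Ring closures in the SMILES: 1.
π bonds: 4 double bonds (each 1 DoU) → 4 DoU from unsaturation.
Total DoU = 1 + 4 = 5.

5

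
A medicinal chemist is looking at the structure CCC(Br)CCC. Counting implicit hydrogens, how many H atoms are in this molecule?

Walk through each heavy atom and fill implicit hydrogens from standard valence (C 4, N 3, O 2, S 2, halogen 1):
  atom 1: C, bond orders sum to 1 (valence 4) → 3 H
  atom 2: C, bond orders sum to 2 (valence 4) → 2 H
  atom 3: C, bond orders sum to 3 (valence 4) → 1 H
  atom 4: Br (halogen, monovalent) → 0 H
  atom 5: C, bond orders sum to 2 (valence 4) → 2 H
  atom 6: C, bond orders sum to 2 (valence 4) → 2 H
  atom 7: C, bond orders sum to 1 (valence 4) → 3 H
Total hydrogens: 13.

13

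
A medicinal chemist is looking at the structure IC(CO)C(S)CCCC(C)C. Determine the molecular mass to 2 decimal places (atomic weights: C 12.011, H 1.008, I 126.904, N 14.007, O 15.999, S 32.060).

First, the molecular formula is C9H19IOS (counting implicit H from valence).
  C: 9 × 12.011 = 108.099
  H: 19 × 1.008 = 19.152
  I: 1 × 126.904 = 126.904
  O: 1 × 15.999 = 15.999
  S: 1 × 32.060 = 32.060
Sum: 9×12.011 + 19×1.008 + 1×126.904 + 1×15.999 + 1×32.060 = 302.214 → 302.21 g/mol.

302.21 g/mol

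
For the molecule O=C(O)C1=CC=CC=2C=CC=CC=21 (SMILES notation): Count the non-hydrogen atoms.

13

Every atom symbol written in the SMILES (organic subset) is one heavy atom; implicit H are not written.
Heavy atoms by element → C:11, O:2.
Total: 13.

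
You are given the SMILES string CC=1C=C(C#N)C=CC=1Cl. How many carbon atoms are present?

8

Count every carbon token in the SMILES (each C, including those in ring-closure positions and inside branches).
Carbon count: 8.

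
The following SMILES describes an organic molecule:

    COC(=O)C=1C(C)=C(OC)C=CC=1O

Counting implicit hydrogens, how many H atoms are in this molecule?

12

Walk through each heavy atom and fill implicit hydrogens from standard valence (C 4, N 3, O 2, S 2, halogen 1):
  atom 1: C, bond orders sum to 1 (valence 4) → 3 H
  atom 2: O, bond orders sum to 2 (valence 2) → 0 H
  atom 3: C, bond orders sum to 4 (valence 4) → 0 H
  atom 4: O, bond orders sum to 2 (valence 2) → 0 H
  atom 5: C, bond orders sum to 4 (valence 4) → 0 H
  atom 6: C, bond orders sum to 4 (valence 4) → 0 H
  atom 7: C, bond orders sum to 1 (valence 4) → 3 H
  atom 8: C, bond orders sum to 4 (valence 4) → 0 H
  atom 9: O, bond orders sum to 2 (valence 2) → 0 H
  atom 10: C, bond orders sum to 1 (valence 4) → 3 H
  atom 11: C, bond orders sum to 3 (valence 4) → 1 H
  atom 12: C, bond orders sum to 3 (valence 4) → 1 H
  atom 13: C, bond orders sum to 4 (valence 4) → 0 H
  atom 14: O, bond orders sum to 1 (valence 2) → 1 H
Total hydrogens: 12.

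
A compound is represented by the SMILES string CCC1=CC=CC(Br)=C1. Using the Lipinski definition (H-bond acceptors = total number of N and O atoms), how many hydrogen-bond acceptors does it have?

N atoms: 0; O atoms: 0.
Lipinski HBA = 0 + 0 = 0.

0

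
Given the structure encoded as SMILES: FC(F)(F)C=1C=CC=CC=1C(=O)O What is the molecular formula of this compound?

C8H5F3O2

Walk through each heavy atom and fill implicit hydrogens from standard valence (C 4, N 3, O 2, S 2, halogen 1):
  atom 1: F (halogen, monovalent) → 0 H
  atom 2: C, bond orders sum to 4 (valence 4) → 0 H
  atom 3: F (halogen, monovalent) → 0 H
  atom 4: F (halogen, monovalent) → 0 H
  atom 5: C, bond orders sum to 4 (valence 4) → 0 H
  atom 6: C, bond orders sum to 3 (valence 4) → 1 H
  atom 7: C, bond orders sum to 3 (valence 4) → 1 H
  atom 8: C, bond orders sum to 3 (valence 4) → 1 H
  atom 9: C, bond orders sum to 3 (valence 4) → 1 H
  atom 10: C, bond orders sum to 4 (valence 4) → 0 H
  atom 11: C, bond orders sum to 4 (valence 4) → 0 H
  atom 12: O, bond orders sum to 2 (valence 2) → 0 H
  atom 13: O, bond orders sum to 1 (valence 2) → 1 H
Totals → C:8, H:5, F:3, O:2.
In Hill order: C8H5F3O2.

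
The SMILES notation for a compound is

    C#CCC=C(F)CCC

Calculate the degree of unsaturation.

3

Molecular formula: C8H11F.
DoU = (2C + 2 + N − H − X) / 2, where X is the halogen count and O/S are ignored.
    = (2·8 + 2 + 0 − 11 − 1) / 2 = 6 / 2 = 3.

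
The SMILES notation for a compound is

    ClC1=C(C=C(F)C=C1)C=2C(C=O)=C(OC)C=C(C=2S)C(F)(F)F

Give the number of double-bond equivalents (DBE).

9

Degree of unsaturation = (number of rings) + (number of π bonds).
Ring closures in the SMILES: 2.
π bonds: 7 double bonds (each 1 DoU) → 7 DoU from unsaturation.
Total DoU = 2 + 7 = 9.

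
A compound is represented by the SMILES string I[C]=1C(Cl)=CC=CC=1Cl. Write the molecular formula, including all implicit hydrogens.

Walk through each heavy atom and fill implicit hydrogens from standard valence (C 4, N 3, O 2, S 2, halogen 1):
  atom 1: I (halogen, monovalent) → 0 H
  atom 2: C with explicit H count 0
  atom 3: C, bond orders sum to 4 (valence 4) → 0 H
  atom 4: Cl (halogen, monovalent) → 0 H
  atom 5: C, bond orders sum to 3 (valence 4) → 1 H
  atom 6: C, bond orders sum to 3 (valence 4) → 1 H
  atom 7: C, bond orders sum to 3 (valence 4) → 1 H
  atom 8: C, bond orders sum to 4 (valence 4) → 0 H
  atom 9: Cl (halogen, monovalent) → 0 H
Totals → C:6, H:3, Cl:2, I:1.

C6H3Cl2I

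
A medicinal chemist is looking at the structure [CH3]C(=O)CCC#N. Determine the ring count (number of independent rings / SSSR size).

In SMILES, each pair of matching ring-closure digits denotes one ring-closing bond; the number of such bonds equals the number of independent rings.
Ring-closure bonds here: 0.

0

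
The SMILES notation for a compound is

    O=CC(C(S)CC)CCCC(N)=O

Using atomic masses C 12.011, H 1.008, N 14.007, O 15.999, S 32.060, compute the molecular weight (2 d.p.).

First, the molecular formula is C9H17NO2S (counting implicit H from valence).
  C: 9 × 12.011 = 108.099
  H: 17 × 1.008 = 17.136
  N: 1 × 14.007 = 14.007
  O: 2 × 15.999 = 31.998
  S: 1 × 32.060 = 32.060
Sum: 9×12.011 + 17×1.008 + 1×14.007 + 2×15.999 + 1×32.060 = 203.300 → 203.30 g/mol.

203.30 g/mol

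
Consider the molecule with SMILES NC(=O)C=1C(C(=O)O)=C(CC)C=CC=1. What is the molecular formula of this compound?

C10H11NO3

Walk through each heavy atom and fill implicit hydrogens from standard valence (C 4, N 3, O 2, S 2, halogen 1):
  atom 1: N, bond orders sum to 1 (valence 3) → 2 H
  atom 2: C, bond orders sum to 4 (valence 4) → 0 H
  atom 3: O, bond orders sum to 2 (valence 2) → 0 H
  atom 4: C, bond orders sum to 4 (valence 4) → 0 H
  atom 5: C, bond orders sum to 4 (valence 4) → 0 H
  atom 6: C, bond orders sum to 4 (valence 4) → 0 H
  atom 7: O, bond orders sum to 2 (valence 2) → 0 H
  atom 8: O, bond orders sum to 1 (valence 2) → 1 H
  atom 9: C, bond orders sum to 4 (valence 4) → 0 H
  atom 10: C, bond orders sum to 2 (valence 4) → 2 H
  atom 11: C, bond orders sum to 1 (valence 4) → 3 H
  atom 12: C, bond orders sum to 3 (valence 4) → 1 H
  atom 13: C, bond orders sum to 3 (valence 4) → 1 H
  atom 14: C, bond orders sum to 3 (valence 4) → 1 H
Totals → C:10, H:11, N:1, O:3.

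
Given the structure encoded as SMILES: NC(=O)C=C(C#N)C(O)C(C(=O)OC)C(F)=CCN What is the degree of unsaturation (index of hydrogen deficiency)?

Degree of unsaturation = (number of rings) + (number of π bonds).
Ring closures in the SMILES: 0.
π bonds: 4 double bonds (each 1 DoU), 1 triple bond (each 2 DoU) → 6 DoU from unsaturation.
Total DoU = 0 + 6 = 6.

6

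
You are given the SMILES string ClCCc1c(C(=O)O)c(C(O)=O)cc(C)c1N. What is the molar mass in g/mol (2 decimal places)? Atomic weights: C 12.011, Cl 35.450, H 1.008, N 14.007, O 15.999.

First, the molecular formula is C11H12ClNO4 (counting implicit H from valence).
  C: 11 × 12.011 = 132.121
  Cl: 1 × 35.450 = 35.450
  H: 12 × 1.008 = 12.096
  N: 1 × 14.007 = 14.007
  O: 4 × 15.999 = 63.996
Sum: 11×12.011 + 1×35.450 + 12×1.008 + 1×14.007 + 4×15.999 = 257.670 → 257.67 g/mol.

257.67 g/mol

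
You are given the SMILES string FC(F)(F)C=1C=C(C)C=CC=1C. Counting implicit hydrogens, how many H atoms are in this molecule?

9

Walk through each heavy atom and fill implicit hydrogens from standard valence (C 4, N 3, O 2, S 2, halogen 1):
  atom 1: F (halogen, monovalent) → 0 H
  atom 2: C, bond orders sum to 4 (valence 4) → 0 H
  atom 3: F (halogen, monovalent) → 0 H
  atom 4: F (halogen, monovalent) → 0 H
  atom 5: C, bond orders sum to 4 (valence 4) → 0 H
  atom 6: C, bond orders sum to 3 (valence 4) → 1 H
  atom 7: C, bond orders sum to 4 (valence 4) → 0 H
  atom 8: C, bond orders sum to 1 (valence 4) → 3 H
  atom 9: C, bond orders sum to 3 (valence 4) → 1 H
  atom 10: C, bond orders sum to 3 (valence 4) → 1 H
  atom 11: C, bond orders sum to 4 (valence 4) → 0 H
  atom 12: C, bond orders sum to 1 (valence 4) → 3 H
Total hydrogens: 9.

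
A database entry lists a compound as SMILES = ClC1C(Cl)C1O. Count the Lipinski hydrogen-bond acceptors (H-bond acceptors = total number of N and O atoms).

1

N atoms: 0; O atoms: 1.
Lipinski HBA = 0 + 1 = 1.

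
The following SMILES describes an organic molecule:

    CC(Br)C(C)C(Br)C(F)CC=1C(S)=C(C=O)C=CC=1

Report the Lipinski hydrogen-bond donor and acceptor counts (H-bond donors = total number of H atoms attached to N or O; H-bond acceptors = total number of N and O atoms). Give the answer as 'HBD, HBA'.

0, 1

Donors: find every N or O and count the H atoms it carries.
  atom 16 (O): bond orders sum to 2 → 0 H
Lipinski HBD = 0.
Acceptors: N atoms = 0, O atoms = 1 → HBA = 1.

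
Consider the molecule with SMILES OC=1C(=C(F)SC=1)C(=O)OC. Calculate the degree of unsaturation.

Degree of unsaturation = (number of rings) + (number of π bonds).
Ring closures in the SMILES: 1.
π bonds: 3 double bonds (each 1 DoU) → 3 DoU from unsaturation.
Total DoU = 1 + 3 = 4.

4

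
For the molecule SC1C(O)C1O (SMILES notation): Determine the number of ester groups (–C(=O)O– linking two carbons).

Scan the SMILES for the ester motif — none present.
Groups that are present: 2 hydroxyl, 1 thiol.

0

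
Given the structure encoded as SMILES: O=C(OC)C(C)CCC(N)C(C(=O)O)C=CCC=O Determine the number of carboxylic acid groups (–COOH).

1

The carboxylic acid motif appears at heavy-atom position 12 in the SMILES.
Other groups present: 1 aldehyde, 1 alkene, 1 ester, 1 primary amine.
Carboxylic acid count: 1.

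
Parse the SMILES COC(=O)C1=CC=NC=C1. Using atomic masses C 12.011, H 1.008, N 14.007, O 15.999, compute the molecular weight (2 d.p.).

First, the molecular formula is C7H7NO2 (counting implicit H from valence).
  C: 7 × 12.011 = 84.077
  H: 7 × 1.008 = 7.056
  N: 1 × 14.007 = 14.007
  O: 2 × 15.999 = 31.998
Sum: 7×12.011 + 7×1.008 + 1×14.007 + 2×15.999 = 137.138 → 137.14 g/mol.

137.14 g/mol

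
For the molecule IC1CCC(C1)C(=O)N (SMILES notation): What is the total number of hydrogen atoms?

Walk through each heavy atom and fill implicit hydrogens from standard valence (C 4, N 3, O 2, S 2, halogen 1):
  atom 1: I (halogen, monovalent) → 0 H
  atom 2: C, bond orders sum to 3 (valence 4) → 1 H
  atom 3: C, bond orders sum to 2 (valence 4) → 2 H
  atom 4: C, bond orders sum to 2 (valence 4) → 2 H
  atom 5: C, bond orders sum to 3 (valence 4) → 1 H
  atom 6: C, bond orders sum to 2 (valence 4) → 2 H
  atom 7: C, bond orders sum to 4 (valence 4) → 0 H
  atom 8: O, bond orders sum to 2 (valence 2) → 0 H
  atom 9: N, bond orders sum to 1 (valence 3) → 2 H
Total hydrogens: 10.

10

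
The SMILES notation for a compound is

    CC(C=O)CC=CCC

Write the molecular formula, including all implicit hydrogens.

C8H14O

Walk through each heavy atom and fill implicit hydrogens from standard valence (C 4, N 3, O 2, S 2, halogen 1):
  atom 1: C, bond orders sum to 1 (valence 4) → 3 H
  atom 2: C, bond orders sum to 3 (valence 4) → 1 H
  atom 3: C, bond orders sum to 3 (valence 4) → 1 H
  atom 4: O, bond orders sum to 2 (valence 2) → 0 H
  atom 5: C, bond orders sum to 2 (valence 4) → 2 H
  atom 6: C, bond orders sum to 3 (valence 4) → 1 H
  atom 7: C, bond orders sum to 3 (valence 4) → 1 H
  atom 8: C, bond orders sum to 2 (valence 4) → 2 H
  atom 9: C, bond orders sum to 1 (valence 4) → 3 H
Totals → C:8, H:14, O:1.
In Hill order: C8H14O.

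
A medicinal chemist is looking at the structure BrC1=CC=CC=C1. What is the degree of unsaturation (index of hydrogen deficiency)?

4

Degree of unsaturation = (number of rings) + (number of π bonds).
Ring closures in the SMILES: 1.
π bonds: 3 double bonds (each 1 DoU) → 3 DoU from unsaturation.
Total DoU = 1 + 3 = 4.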